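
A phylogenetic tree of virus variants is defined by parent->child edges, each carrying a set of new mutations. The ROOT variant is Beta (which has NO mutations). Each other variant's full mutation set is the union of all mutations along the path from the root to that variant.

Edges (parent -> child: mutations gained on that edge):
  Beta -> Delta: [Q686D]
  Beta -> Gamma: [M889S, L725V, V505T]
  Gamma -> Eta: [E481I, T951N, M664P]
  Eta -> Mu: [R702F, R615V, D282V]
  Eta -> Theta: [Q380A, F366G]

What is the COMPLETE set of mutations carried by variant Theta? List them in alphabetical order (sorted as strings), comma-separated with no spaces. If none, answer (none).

Answer: E481I,F366G,L725V,M664P,M889S,Q380A,T951N,V505T

Derivation:
At Beta: gained [] -> total []
At Gamma: gained ['M889S', 'L725V', 'V505T'] -> total ['L725V', 'M889S', 'V505T']
At Eta: gained ['E481I', 'T951N', 'M664P'] -> total ['E481I', 'L725V', 'M664P', 'M889S', 'T951N', 'V505T']
At Theta: gained ['Q380A', 'F366G'] -> total ['E481I', 'F366G', 'L725V', 'M664P', 'M889S', 'Q380A', 'T951N', 'V505T']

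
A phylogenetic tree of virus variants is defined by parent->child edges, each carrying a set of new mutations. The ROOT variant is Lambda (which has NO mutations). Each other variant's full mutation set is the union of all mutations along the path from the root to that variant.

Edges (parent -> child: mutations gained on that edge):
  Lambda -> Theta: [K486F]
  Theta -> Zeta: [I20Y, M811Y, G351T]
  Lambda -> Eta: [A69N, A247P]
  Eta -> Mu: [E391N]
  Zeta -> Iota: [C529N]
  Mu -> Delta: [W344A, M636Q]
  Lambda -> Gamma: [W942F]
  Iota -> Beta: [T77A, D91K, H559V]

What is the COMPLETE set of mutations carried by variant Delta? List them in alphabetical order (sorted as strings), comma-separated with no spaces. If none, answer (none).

At Lambda: gained [] -> total []
At Eta: gained ['A69N', 'A247P'] -> total ['A247P', 'A69N']
At Mu: gained ['E391N'] -> total ['A247P', 'A69N', 'E391N']
At Delta: gained ['W344A', 'M636Q'] -> total ['A247P', 'A69N', 'E391N', 'M636Q', 'W344A']

Answer: A247P,A69N,E391N,M636Q,W344A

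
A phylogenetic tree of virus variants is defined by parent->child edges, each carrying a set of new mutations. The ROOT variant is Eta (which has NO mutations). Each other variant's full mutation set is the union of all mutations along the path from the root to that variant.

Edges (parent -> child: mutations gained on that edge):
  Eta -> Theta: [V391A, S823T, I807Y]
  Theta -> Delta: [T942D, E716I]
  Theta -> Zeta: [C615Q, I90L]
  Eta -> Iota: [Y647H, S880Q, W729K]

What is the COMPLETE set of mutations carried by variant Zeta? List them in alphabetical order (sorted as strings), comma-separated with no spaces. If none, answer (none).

Answer: C615Q,I807Y,I90L,S823T,V391A

Derivation:
At Eta: gained [] -> total []
At Theta: gained ['V391A', 'S823T', 'I807Y'] -> total ['I807Y', 'S823T', 'V391A']
At Zeta: gained ['C615Q', 'I90L'] -> total ['C615Q', 'I807Y', 'I90L', 'S823T', 'V391A']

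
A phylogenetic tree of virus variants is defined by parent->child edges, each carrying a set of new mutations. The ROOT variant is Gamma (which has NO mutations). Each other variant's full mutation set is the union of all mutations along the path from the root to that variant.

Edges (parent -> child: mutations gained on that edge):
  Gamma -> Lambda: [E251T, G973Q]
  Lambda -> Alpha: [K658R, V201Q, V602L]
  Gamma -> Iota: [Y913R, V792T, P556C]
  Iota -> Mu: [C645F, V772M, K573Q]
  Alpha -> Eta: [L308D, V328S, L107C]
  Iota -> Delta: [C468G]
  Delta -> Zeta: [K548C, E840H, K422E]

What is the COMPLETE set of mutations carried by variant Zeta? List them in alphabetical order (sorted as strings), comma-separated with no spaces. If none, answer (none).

At Gamma: gained [] -> total []
At Iota: gained ['Y913R', 'V792T', 'P556C'] -> total ['P556C', 'V792T', 'Y913R']
At Delta: gained ['C468G'] -> total ['C468G', 'P556C', 'V792T', 'Y913R']
At Zeta: gained ['K548C', 'E840H', 'K422E'] -> total ['C468G', 'E840H', 'K422E', 'K548C', 'P556C', 'V792T', 'Y913R']

Answer: C468G,E840H,K422E,K548C,P556C,V792T,Y913R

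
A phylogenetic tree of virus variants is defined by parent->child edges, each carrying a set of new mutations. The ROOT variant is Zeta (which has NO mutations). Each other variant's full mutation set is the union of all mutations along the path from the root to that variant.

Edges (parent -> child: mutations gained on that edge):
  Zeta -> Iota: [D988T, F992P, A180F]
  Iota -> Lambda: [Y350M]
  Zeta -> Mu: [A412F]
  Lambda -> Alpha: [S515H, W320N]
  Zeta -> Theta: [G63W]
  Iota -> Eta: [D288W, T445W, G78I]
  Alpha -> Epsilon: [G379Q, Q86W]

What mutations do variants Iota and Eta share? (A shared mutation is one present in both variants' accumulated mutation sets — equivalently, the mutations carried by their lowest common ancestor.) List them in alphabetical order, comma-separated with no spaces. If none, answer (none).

Accumulating mutations along path to Iota:
  At Zeta: gained [] -> total []
  At Iota: gained ['D988T', 'F992P', 'A180F'] -> total ['A180F', 'D988T', 'F992P']
Mutations(Iota) = ['A180F', 'D988T', 'F992P']
Accumulating mutations along path to Eta:
  At Zeta: gained [] -> total []
  At Iota: gained ['D988T', 'F992P', 'A180F'] -> total ['A180F', 'D988T', 'F992P']
  At Eta: gained ['D288W', 'T445W', 'G78I'] -> total ['A180F', 'D288W', 'D988T', 'F992P', 'G78I', 'T445W']
Mutations(Eta) = ['A180F', 'D288W', 'D988T', 'F992P', 'G78I', 'T445W']
Intersection: ['A180F', 'D988T', 'F992P'] ∩ ['A180F', 'D288W', 'D988T', 'F992P', 'G78I', 'T445W'] = ['A180F', 'D988T', 'F992P']

Answer: A180F,D988T,F992P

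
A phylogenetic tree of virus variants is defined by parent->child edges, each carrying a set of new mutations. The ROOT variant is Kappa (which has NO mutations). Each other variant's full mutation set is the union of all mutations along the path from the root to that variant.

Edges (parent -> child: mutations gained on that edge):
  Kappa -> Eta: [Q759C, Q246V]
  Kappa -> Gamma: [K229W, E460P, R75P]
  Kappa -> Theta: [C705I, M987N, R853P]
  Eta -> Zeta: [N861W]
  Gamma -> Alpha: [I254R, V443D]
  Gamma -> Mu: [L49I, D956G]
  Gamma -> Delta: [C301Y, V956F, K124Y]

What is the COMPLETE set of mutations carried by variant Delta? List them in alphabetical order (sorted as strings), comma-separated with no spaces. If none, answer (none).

At Kappa: gained [] -> total []
At Gamma: gained ['K229W', 'E460P', 'R75P'] -> total ['E460P', 'K229W', 'R75P']
At Delta: gained ['C301Y', 'V956F', 'K124Y'] -> total ['C301Y', 'E460P', 'K124Y', 'K229W', 'R75P', 'V956F']

Answer: C301Y,E460P,K124Y,K229W,R75P,V956F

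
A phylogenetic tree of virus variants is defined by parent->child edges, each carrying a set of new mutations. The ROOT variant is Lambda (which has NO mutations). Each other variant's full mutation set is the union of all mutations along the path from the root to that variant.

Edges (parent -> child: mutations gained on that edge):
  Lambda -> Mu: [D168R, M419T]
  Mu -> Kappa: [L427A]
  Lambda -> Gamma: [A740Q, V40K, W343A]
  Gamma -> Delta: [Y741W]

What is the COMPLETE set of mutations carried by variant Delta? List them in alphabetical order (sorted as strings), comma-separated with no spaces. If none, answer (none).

Answer: A740Q,V40K,W343A,Y741W

Derivation:
At Lambda: gained [] -> total []
At Gamma: gained ['A740Q', 'V40K', 'W343A'] -> total ['A740Q', 'V40K', 'W343A']
At Delta: gained ['Y741W'] -> total ['A740Q', 'V40K', 'W343A', 'Y741W']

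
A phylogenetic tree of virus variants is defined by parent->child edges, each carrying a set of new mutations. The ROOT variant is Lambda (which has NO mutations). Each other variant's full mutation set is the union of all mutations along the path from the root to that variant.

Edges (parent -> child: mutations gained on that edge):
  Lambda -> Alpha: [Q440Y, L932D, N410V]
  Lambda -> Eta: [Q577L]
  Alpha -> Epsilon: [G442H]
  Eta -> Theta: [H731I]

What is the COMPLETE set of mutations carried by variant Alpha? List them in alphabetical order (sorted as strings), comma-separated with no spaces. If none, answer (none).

At Lambda: gained [] -> total []
At Alpha: gained ['Q440Y', 'L932D', 'N410V'] -> total ['L932D', 'N410V', 'Q440Y']

Answer: L932D,N410V,Q440Y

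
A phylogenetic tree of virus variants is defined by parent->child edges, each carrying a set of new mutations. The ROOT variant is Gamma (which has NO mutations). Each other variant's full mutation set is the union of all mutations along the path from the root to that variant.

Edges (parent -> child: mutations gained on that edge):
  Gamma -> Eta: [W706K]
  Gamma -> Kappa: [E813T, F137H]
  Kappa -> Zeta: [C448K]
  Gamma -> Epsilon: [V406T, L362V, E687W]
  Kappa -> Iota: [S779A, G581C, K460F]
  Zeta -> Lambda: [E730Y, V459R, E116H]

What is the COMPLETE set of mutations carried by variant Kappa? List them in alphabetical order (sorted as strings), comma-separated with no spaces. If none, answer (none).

At Gamma: gained [] -> total []
At Kappa: gained ['E813T', 'F137H'] -> total ['E813T', 'F137H']

Answer: E813T,F137H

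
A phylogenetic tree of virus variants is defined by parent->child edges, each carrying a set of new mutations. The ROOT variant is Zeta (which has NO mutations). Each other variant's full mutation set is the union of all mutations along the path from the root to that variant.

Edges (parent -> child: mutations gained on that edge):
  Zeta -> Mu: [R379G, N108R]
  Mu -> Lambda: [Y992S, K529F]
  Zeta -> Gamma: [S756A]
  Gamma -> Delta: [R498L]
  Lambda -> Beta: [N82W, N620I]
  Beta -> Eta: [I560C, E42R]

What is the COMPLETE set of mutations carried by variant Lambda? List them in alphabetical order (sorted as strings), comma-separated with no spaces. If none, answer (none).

At Zeta: gained [] -> total []
At Mu: gained ['R379G', 'N108R'] -> total ['N108R', 'R379G']
At Lambda: gained ['Y992S', 'K529F'] -> total ['K529F', 'N108R', 'R379G', 'Y992S']

Answer: K529F,N108R,R379G,Y992S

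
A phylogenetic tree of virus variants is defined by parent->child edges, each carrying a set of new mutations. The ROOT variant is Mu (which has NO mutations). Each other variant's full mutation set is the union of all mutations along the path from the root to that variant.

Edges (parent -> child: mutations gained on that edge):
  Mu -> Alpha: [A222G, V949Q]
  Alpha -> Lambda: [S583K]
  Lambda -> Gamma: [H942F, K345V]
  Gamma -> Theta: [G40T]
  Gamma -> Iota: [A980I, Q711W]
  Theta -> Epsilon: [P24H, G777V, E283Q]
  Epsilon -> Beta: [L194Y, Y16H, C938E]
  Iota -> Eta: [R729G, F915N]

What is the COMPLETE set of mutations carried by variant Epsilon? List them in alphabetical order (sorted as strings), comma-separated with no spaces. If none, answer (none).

At Mu: gained [] -> total []
At Alpha: gained ['A222G', 'V949Q'] -> total ['A222G', 'V949Q']
At Lambda: gained ['S583K'] -> total ['A222G', 'S583K', 'V949Q']
At Gamma: gained ['H942F', 'K345V'] -> total ['A222G', 'H942F', 'K345V', 'S583K', 'V949Q']
At Theta: gained ['G40T'] -> total ['A222G', 'G40T', 'H942F', 'K345V', 'S583K', 'V949Q']
At Epsilon: gained ['P24H', 'G777V', 'E283Q'] -> total ['A222G', 'E283Q', 'G40T', 'G777V', 'H942F', 'K345V', 'P24H', 'S583K', 'V949Q']

Answer: A222G,E283Q,G40T,G777V,H942F,K345V,P24H,S583K,V949Q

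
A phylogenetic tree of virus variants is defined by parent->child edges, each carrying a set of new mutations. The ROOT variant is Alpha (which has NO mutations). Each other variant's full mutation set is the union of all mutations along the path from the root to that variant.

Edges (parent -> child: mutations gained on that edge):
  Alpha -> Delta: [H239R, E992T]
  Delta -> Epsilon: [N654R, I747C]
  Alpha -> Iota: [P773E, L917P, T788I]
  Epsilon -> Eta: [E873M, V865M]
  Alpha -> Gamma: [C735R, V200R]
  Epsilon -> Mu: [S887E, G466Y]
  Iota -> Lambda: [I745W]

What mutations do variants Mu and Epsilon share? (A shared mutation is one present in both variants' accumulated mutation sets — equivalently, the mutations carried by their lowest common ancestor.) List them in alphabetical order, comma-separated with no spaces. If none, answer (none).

Accumulating mutations along path to Mu:
  At Alpha: gained [] -> total []
  At Delta: gained ['H239R', 'E992T'] -> total ['E992T', 'H239R']
  At Epsilon: gained ['N654R', 'I747C'] -> total ['E992T', 'H239R', 'I747C', 'N654R']
  At Mu: gained ['S887E', 'G466Y'] -> total ['E992T', 'G466Y', 'H239R', 'I747C', 'N654R', 'S887E']
Mutations(Mu) = ['E992T', 'G466Y', 'H239R', 'I747C', 'N654R', 'S887E']
Accumulating mutations along path to Epsilon:
  At Alpha: gained [] -> total []
  At Delta: gained ['H239R', 'E992T'] -> total ['E992T', 'H239R']
  At Epsilon: gained ['N654R', 'I747C'] -> total ['E992T', 'H239R', 'I747C', 'N654R']
Mutations(Epsilon) = ['E992T', 'H239R', 'I747C', 'N654R']
Intersection: ['E992T', 'G466Y', 'H239R', 'I747C', 'N654R', 'S887E'] ∩ ['E992T', 'H239R', 'I747C', 'N654R'] = ['E992T', 'H239R', 'I747C', 'N654R']

Answer: E992T,H239R,I747C,N654R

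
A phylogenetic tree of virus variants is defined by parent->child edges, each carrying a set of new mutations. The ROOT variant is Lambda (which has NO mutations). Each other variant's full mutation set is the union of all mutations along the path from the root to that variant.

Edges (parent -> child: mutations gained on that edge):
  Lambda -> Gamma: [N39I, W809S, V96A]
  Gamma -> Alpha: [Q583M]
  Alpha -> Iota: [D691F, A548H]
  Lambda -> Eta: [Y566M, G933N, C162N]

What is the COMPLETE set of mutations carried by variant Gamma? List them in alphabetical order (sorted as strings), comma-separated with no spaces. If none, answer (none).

Answer: N39I,V96A,W809S

Derivation:
At Lambda: gained [] -> total []
At Gamma: gained ['N39I', 'W809S', 'V96A'] -> total ['N39I', 'V96A', 'W809S']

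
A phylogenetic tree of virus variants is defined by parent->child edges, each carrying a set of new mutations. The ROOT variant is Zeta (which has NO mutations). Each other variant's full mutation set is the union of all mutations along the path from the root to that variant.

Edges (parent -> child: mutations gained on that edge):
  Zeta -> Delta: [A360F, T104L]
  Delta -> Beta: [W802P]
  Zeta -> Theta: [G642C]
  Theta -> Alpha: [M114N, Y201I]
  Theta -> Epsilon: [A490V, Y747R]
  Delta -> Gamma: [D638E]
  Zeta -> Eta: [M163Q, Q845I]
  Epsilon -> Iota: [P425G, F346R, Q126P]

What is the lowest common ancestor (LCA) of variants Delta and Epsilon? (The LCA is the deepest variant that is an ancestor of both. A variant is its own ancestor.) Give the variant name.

Path from root to Delta: Zeta -> Delta
  ancestors of Delta: {Zeta, Delta}
Path from root to Epsilon: Zeta -> Theta -> Epsilon
  ancestors of Epsilon: {Zeta, Theta, Epsilon}
Common ancestors: {Zeta}
Walk up from Epsilon: Epsilon (not in ancestors of Delta), Theta (not in ancestors of Delta), Zeta (in ancestors of Delta)
Deepest common ancestor (LCA) = Zeta

Answer: Zeta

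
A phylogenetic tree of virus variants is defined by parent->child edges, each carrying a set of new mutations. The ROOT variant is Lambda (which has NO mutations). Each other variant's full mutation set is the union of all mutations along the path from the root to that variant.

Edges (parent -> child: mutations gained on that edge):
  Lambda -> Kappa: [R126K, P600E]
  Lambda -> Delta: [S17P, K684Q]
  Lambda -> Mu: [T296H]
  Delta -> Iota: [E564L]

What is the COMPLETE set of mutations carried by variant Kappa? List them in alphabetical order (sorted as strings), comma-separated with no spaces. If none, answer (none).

At Lambda: gained [] -> total []
At Kappa: gained ['R126K', 'P600E'] -> total ['P600E', 'R126K']

Answer: P600E,R126K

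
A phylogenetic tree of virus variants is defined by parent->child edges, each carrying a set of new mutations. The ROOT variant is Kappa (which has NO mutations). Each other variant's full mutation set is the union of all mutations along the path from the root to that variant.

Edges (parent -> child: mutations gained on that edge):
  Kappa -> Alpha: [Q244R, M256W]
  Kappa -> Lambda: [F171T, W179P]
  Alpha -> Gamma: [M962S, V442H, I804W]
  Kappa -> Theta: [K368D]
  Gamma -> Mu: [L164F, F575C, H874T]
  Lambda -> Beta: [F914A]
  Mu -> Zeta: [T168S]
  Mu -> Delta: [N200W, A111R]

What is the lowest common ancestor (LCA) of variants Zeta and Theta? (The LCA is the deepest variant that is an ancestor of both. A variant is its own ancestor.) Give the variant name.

Answer: Kappa

Derivation:
Path from root to Zeta: Kappa -> Alpha -> Gamma -> Mu -> Zeta
  ancestors of Zeta: {Kappa, Alpha, Gamma, Mu, Zeta}
Path from root to Theta: Kappa -> Theta
  ancestors of Theta: {Kappa, Theta}
Common ancestors: {Kappa}
Walk up from Theta: Theta (not in ancestors of Zeta), Kappa (in ancestors of Zeta)
Deepest common ancestor (LCA) = Kappa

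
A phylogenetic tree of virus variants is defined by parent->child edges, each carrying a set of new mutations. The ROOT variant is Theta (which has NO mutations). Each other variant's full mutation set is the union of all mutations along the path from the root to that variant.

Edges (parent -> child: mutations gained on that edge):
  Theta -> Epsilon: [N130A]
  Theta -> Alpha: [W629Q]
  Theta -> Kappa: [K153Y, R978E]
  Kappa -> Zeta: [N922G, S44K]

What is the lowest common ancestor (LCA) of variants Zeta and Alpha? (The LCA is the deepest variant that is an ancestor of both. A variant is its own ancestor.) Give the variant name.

Answer: Theta

Derivation:
Path from root to Zeta: Theta -> Kappa -> Zeta
  ancestors of Zeta: {Theta, Kappa, Zeta}
Path from root to Alpha: Theta -> Alpha
  ancestors of Alpha: {Theta, Alpha}
Common ancestors: {Theta}
Walk up from Alpha: Alpha (not in ancestors of Zeta), Theta (in ancestors of Zeta)
Deepest common ancestor (LCA) = Theta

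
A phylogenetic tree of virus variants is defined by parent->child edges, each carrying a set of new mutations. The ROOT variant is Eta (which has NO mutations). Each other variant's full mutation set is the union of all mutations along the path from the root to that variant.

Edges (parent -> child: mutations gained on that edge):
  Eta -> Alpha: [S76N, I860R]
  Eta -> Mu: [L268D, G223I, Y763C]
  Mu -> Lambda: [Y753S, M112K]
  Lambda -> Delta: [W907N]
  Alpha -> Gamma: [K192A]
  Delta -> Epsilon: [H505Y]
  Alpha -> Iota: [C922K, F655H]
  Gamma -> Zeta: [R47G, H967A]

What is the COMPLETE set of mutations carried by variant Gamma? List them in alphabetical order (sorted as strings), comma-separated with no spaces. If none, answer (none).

At Eta: gained [] -> total []
At Alpha: gained ['S76N', 'I860R'] -> total ['I860R', 'S76N']
At Gamma: gained ['K192A'] -> total ['I860R', 'K192A', 'S76N']

Answer: I860R,K192A,S76N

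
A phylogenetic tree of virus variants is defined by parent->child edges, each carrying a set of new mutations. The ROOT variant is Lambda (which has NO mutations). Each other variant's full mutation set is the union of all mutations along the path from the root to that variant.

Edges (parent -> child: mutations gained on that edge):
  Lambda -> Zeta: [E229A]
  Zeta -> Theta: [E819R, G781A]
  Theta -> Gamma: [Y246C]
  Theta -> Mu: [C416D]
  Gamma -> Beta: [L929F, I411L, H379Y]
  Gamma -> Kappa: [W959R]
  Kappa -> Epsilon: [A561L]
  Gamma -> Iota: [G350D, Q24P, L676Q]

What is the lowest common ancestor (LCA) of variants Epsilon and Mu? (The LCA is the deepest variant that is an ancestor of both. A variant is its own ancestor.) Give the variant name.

Answer: Theta

Derivation:
Path from root to Epsilon: Lambda -> Zeta -> Theta -> Gamma -> Kappa -> Epsilon
  ancestors of Epsilon: {Lambda, Zeta, Theta, Gamma, Kappa, Epsilon}
Path from root to Mu: Lambda -> Zeta -> Theta -> Mu
  ancestors of Mu: {Lambda, Zeta, Theta, Mu}
Common ancestors: {Lambda, Zeta, Theta}
Walk up from Mu: Mu (not in ancestors of Epsilon), Theta (in ancestors of Epsilon), Zeta (in ancestors of Epsilon), Lambda (in ancestors of Epsilon)
Deepest common ancestor (LCA) = Theta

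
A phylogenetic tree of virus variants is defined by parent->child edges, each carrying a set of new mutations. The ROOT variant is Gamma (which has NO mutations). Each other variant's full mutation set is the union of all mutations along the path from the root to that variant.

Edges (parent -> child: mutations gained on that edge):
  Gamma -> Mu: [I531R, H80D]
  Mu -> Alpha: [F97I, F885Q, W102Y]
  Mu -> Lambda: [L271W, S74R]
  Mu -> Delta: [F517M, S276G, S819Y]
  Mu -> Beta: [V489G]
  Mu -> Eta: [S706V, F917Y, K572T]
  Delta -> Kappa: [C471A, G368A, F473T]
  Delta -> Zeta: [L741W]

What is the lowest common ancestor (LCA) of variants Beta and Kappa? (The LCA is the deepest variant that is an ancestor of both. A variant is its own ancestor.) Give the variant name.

Answer: Mu

Derivation:
Path from root to Beta: Gamma -> Mu -> Beta
  ancestors of Beta: {Gamma, Mu, Beta}
Path from root to Kappa: Gamma -> Mu -> Delta -> Kappa
  ancestors of Kappa: {Gamma, Mu, Delta, Kappa}
Common ancestors: {Gamma, Mu}
Walk up from Kappa: Kappa (not in ancestors of Beta), Delta (not in ancestors of Beta), Mu (in ancestors of Beta), Gamma (in ancestors of Beta)
Deepest common ancestor (LCA) = Mu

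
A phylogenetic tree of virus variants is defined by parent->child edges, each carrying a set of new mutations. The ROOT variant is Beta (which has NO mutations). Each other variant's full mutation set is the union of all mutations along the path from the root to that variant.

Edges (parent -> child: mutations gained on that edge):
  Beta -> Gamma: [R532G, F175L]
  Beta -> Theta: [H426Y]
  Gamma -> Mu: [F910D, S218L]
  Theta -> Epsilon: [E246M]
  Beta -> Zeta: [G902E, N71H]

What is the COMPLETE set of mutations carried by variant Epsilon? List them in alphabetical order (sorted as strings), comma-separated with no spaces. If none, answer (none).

Answer: E246M,H426Y

Derivation:
At Beta: gained [] -> total []
At Theta: gained ['H426Y'] -> total ['H426Y']
At Epsilon: gained ['E246M'] -> total ['E246M', 'H426Y']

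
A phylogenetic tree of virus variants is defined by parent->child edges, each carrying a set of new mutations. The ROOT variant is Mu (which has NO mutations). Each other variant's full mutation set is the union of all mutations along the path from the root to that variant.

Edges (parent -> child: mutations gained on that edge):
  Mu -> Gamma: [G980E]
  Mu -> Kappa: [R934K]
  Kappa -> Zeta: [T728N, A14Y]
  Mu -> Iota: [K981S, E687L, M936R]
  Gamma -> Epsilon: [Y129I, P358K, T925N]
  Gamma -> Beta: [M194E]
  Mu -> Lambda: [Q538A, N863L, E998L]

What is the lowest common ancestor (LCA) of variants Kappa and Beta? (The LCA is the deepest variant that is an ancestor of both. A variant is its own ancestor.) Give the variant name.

Path from root to Kappa: Mu -> Kappa
  ancestors of Kappa: {Mu, Kappa}
Path from root to Beta: Mu -> Gamma -> Beta
  ancestors of Beta: {Mu, Gamma, Beta}
Common ancestors: {Mu}
Walk up from Beta: Beta (not in ancestors of Kappa), Gamma (not in ancestors of Kappa), Mu (in ancestors of Kappa)
Deepest common ancestor (LCA) = Mu

Answer: Mu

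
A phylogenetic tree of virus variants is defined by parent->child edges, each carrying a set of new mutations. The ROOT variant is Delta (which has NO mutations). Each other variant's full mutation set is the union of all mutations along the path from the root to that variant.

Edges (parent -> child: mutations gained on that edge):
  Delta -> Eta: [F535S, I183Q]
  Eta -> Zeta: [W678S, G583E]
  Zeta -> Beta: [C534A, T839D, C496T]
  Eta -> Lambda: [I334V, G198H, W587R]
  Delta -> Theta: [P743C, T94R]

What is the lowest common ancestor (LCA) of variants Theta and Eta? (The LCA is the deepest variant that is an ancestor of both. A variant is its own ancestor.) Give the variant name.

Path from root to Theta: Delta -> Theta
  ancestors of Theta: {Delta, Theta}
Path from root to Eta: Delta -> Eta
  ancestors of Eta: {Delta, Eta}
Common ancestors: {Delta}
Walk up from Eta: Eta (not in ancestors of Theta), Delta (in ancestors of Theta)
Deepest common ancestor (LCA) = Delta

Answer: Delta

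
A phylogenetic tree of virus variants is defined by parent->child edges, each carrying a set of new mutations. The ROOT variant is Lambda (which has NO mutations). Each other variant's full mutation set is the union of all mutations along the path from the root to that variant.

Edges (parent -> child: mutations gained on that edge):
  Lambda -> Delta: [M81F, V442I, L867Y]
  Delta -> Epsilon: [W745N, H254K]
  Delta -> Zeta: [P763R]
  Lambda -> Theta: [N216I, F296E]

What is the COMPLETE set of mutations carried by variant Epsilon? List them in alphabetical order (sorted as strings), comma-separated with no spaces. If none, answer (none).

At Lambda: gained [] -> total []
At Delta: gained ['M81F', 'V442I', 'L867Y'] -> total ['L867Y', 'M81F', 'V442I']
At Epsilon: gained ['W745N', 'H254K'] -> total ['H254K', 'L867Y', 'M81F', 'V442I', 'W745N']

Answer: H254K,L867Y,M81F,V442I,W745N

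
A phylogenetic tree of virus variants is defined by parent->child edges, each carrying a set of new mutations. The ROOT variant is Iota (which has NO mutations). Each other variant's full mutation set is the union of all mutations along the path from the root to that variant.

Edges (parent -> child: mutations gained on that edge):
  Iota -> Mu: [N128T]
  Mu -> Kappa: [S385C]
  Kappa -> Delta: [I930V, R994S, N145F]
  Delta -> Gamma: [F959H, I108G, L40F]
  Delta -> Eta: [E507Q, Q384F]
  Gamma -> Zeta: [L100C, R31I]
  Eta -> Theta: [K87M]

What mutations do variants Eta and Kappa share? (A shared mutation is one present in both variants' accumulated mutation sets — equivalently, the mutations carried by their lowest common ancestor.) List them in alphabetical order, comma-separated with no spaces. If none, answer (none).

Accumulating mutations along path to Eta:
  At Iota: gained [] -> total []
  At Mu: gained ['N128T'] -> total ['N128T']
  At Kappa: gained ['S385C'] -> total ['N128T', 'S385C']
  At Delta: gained ['I930V', 'R994S', 'N145F'] -> total ['I930V', 'N128T', 'N145F', 'R994S', 'S385C']
  At Eta: gained ['E507Q', 'Q384F'] -> total ['E507Q', 'I930V', 'N128T', 'N145F', 'Q384F', 'R994S', 'S385C']
Mutations(Eta) = ['E507Q', 'I930V', 'N128T', 'N145F', 'Q384F', 'R994S', 'S385C']
Accumulating mutations along path to Kappa:
  At Iota: gained [] -> total []
  At Mu: gained ['N128T'] -> total ['N128T']
  At Kappa: gained ['S385C'] -> total ['N128T', 'S385C']
Mutations(Kappa) = ['N128T', 'S385C']
Intersection: ['E507Q', 'I930V', 'N128T', 'N145F', 'Q384F', 'R994S', 'S385C'] ∩ ['N128T', 'S385C'] = ['N128T', 'S385C']

Answer: N128T,S385C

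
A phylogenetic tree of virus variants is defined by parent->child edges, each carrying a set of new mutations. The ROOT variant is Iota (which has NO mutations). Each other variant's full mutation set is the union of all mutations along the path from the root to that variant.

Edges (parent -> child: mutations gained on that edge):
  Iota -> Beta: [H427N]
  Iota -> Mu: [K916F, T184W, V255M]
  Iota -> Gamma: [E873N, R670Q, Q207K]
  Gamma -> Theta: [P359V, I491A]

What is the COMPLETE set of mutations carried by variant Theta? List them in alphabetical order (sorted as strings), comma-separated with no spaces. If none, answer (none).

Answer: E873N,I491A,P359V,Q207K,R670Q

Derivation:
At Iota: gained [] -> total []
At Gamma: gained ['E873N', 'R670Q', 'Q207K'] -> total ['E873N', 'Q207K', 'R670Q']
At Theta: gained ['P359V', 'I491A'] -> total ['E873N', 'I491A', 'P359V', 'Q207K', 'R670Q']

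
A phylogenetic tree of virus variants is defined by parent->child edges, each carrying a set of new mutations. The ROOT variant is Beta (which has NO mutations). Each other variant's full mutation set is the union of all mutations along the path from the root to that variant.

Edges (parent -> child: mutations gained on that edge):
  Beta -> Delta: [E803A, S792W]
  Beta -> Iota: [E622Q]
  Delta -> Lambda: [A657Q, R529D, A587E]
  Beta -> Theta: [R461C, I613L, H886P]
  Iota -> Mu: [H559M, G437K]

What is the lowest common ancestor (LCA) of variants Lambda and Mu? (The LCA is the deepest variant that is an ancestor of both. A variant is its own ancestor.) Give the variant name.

Path from root to Lambda: Beta -> Delta -> Lambda
  ancestors of Lambda: {Beta, Delta, Lambda}
Path from root to Mu: Beta -> Iota -> Mu
  ancestors of Mu: {Beta, Iota, Mu}
Common ancestors: {Beta}
Walk up from Mu: Mu (not in ancestors of Lambda), Iota (not in ancestors of Lambda), Beta (in ancestors of Lambda)
Deepest common ancestor (LCA) = Beta

Answer: Beta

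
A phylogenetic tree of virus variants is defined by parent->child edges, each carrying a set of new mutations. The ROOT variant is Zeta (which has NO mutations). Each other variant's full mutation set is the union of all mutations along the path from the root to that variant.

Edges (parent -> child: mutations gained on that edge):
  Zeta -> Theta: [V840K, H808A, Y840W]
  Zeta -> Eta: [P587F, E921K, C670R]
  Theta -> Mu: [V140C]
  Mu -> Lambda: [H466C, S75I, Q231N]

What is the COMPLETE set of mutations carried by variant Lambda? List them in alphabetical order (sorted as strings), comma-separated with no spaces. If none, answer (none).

At Zeta: gained [] -> total []
At Theta: gained ['V840K', 'H808A', 'Y840W'] -> total ['H808A', 'V840K', 'Y840W']
At Mu: gained ['V140C'] -> total ['H808A', 'V140C', 'V840K', 'Y840W']
At Lambda: gained ['H466C', 'S75I', 'Q231N'] -> total ['H466C', 'H808A', 'Q231N', 'S75I', 'V140C', 'V840K', 'Y840W']

Answer: H466C,H808A,Q231N,S75I,V140C,V840K,Y840W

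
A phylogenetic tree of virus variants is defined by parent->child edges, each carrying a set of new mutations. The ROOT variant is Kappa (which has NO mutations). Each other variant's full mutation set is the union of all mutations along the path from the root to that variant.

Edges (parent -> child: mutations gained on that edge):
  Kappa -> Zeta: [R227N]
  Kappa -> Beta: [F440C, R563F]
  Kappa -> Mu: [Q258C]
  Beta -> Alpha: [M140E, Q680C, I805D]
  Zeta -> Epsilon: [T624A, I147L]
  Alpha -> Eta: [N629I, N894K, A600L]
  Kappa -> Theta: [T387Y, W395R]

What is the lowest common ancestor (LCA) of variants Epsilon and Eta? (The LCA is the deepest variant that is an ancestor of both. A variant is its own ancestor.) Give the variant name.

Answer: Kappa

Derivation:
Path from root to Epsilon: Kappa -> Zeta -> Epsilon
  ancestors of Epsilon: {Kappa, Zeta, Epsilon}
Path from root to Eta: Kappa -> Beta -> Alpha -> Eta
  ancestors of Eta: {Kappa, Beta, Alpha, Eta}
Common ancestors: {Kappa}
Walk up from Eta: Eta (not in ancestors of Epsilon), Alpha (not in ancestors of Epsilon), Beta (not in ancestors of Epsilon), Kappa (in ancestors of Epsilon)
Deepest common ancestor (LCA) = Kappa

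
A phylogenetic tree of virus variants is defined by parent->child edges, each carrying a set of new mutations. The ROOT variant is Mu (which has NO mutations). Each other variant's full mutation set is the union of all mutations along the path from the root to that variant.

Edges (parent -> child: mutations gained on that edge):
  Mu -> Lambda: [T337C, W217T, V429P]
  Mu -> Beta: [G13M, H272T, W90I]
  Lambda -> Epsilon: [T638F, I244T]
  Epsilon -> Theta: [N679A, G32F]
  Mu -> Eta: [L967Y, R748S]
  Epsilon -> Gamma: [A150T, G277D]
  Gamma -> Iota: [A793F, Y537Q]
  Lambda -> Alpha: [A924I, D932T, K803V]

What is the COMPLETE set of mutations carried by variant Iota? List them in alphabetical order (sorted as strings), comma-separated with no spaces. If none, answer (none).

At Mu: gained [] -> total []
At Lambda: gained ['T337C', 'W217T', 'V429P'] -> total ['T337C', 'V429P', 'W217T']
At Epsilon: gained ['T638F', 'I244T'] -> total ['I244T', 'T337C', 'T638F', 'V429P', 'W217T']
At Gamma: gained ['A150T', 'G277D'] -> total ['A150T', 'G277D', 'I244T', 'T337C', 'T638F', 'V429P', 'W217T']
At Iota: gained ['A793F', 'Y537Q'] -> total ['A150T', 'A793F', 'G277D', 'I244T', 'T337C', 'T638F', 'V429P', 'W217T', 'Y537Q']

Answer: A150T,A793F,G277D,I244T,T337C,T638F,V429P,W217T,Y537Q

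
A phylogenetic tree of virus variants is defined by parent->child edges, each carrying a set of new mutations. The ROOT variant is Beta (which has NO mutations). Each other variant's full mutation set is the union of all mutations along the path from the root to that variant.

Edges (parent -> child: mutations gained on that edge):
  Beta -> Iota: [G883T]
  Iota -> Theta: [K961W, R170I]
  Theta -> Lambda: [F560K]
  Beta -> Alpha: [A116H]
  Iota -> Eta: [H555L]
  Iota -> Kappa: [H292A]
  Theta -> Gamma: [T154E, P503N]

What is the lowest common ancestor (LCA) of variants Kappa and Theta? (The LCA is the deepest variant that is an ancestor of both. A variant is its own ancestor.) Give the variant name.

Path from root to Kappa: Beta -> Iota -> Kappa
  ancestors of Kappa: {Beta, Iota, Kappa}
Path from root to Theta: Beta -> Iota -> Theta
  ancestors of Theta: {Beta, Iota, Theta}
Common ancestors: {Beta, Iota}
Walk up from Theta: Theta (not in ancestors of Kappa), Iota (in ancestors of Kappa), Beta (in ancestors of Kappa)
Deepest common ancestor (LCA) = Iota

Answer: Iota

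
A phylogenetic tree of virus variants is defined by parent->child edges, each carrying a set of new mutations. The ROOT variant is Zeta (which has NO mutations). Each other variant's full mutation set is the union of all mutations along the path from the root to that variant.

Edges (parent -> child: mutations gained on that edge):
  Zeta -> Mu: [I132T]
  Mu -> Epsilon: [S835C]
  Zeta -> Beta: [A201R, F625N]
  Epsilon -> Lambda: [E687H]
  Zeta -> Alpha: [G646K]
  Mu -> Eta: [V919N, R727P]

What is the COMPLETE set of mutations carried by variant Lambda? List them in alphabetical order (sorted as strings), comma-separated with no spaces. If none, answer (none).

Answer: E687H,I132T,S835C

Derivation:
At Zeta: gained [] -> total []
At Mu: gained ['I132T'] -> total ['I132T']
At Epsilon: gained ['S835C'] -> total ['I132T', 'S835C']
At Lambda: gained ['E687H'] -> total ['E687H', 'I132T', 'S835C']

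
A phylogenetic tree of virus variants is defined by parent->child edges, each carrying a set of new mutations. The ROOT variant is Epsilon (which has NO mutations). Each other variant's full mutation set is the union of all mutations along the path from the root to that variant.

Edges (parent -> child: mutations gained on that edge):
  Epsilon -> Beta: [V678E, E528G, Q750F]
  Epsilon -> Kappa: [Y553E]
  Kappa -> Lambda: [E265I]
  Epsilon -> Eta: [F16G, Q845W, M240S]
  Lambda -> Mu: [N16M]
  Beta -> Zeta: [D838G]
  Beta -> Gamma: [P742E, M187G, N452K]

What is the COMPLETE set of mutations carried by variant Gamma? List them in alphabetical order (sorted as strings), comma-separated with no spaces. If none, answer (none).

At Epsilon: gained [] -> total []
At Beta: gained ['V678E', 'E528G', 'Q750F'] -> total ['E528G', 'Q750F', 'V678E']
At Gamma: gained ['P742E', 'M187G', 'N452K'] -> total ['E528G', 'M187G', 'N452K', 'P742E', 'Q750F', 'V678E']

Answer: E528G,M187G,N452K,P742E,Q750F,V678E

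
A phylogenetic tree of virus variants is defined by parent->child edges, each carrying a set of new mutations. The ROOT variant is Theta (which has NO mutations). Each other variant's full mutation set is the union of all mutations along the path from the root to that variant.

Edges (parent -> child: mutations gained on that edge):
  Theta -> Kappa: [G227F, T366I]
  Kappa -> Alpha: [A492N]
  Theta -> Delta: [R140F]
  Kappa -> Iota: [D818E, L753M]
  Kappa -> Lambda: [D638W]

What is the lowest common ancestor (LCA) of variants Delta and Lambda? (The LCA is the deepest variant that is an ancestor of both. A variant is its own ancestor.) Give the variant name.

Path from root to Delta: Theta -> Delta
  ancestors of Delta: {Theta, Delta}
Path from root to Lambda: Theta -> Kappa -> Lambda
  ancestors of Lambda: {Theta, Kappa, Lambda}
Common ancestors: {Theta}
Walk up from Lambda: Lambda (not in ancestors of Delta), Kappa (not in ancestors of Delta), Theta (in ancestors of Delta)
Deepest common ancestor (LCA) = Theta

Answer: Theta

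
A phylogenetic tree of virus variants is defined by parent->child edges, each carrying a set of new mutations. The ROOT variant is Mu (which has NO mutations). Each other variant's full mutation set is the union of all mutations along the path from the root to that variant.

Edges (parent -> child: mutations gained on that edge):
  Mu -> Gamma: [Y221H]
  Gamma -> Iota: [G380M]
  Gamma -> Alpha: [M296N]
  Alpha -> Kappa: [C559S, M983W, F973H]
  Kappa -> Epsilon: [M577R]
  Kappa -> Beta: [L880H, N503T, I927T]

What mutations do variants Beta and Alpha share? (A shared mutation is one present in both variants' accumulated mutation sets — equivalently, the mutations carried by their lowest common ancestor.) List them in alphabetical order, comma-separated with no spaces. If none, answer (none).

Accumulating mutations along path to Beta:
  At Mu: gained [] -> total []
  At Gamma: gained ['Y221H'] -> total ['Y221H']
  At Alpha: gained ['M296N'] -> total ['M296N', 'Y221H']
  At Kappa: gained ['C559S', 'M983W', 'F973H'] -> total ['C559S', 'F973H', 'M296N', 'M983W', 'Y221H']
  At Beta: gained ['L880H', 'N503T', 'I927T'] -> total ['C559S', 'F973H', 'I927T', 'L880H', 'M296N', 'M983W', 'N503T', 'Y221H']
Mutations(Beta) = ['C559S', 'F973H', 'I927T', 'L880H', 'M296N', 'M983W', 'N503T', 'Y221H']
Accumulating mutations along path to Alpha:
  At Mu: gained [] -> total []
  At Gamma: gained ['Y221H'] -> total ['Y221H']
  At Alpha: gained ['M296N'] -> total ['M296N', 'Y221H']
Mutations(Alpha) = ['M296N', 'Y221H']
Intersection: ['C559S', 'F973H', 'I927T', 'L880H', 'M296N', 'M983W', 'N503T', 'Y221H'] ∩ ['M296N', 'Y221H'] = ['M296N', 'Y221H']

Answer: M296N,Y221H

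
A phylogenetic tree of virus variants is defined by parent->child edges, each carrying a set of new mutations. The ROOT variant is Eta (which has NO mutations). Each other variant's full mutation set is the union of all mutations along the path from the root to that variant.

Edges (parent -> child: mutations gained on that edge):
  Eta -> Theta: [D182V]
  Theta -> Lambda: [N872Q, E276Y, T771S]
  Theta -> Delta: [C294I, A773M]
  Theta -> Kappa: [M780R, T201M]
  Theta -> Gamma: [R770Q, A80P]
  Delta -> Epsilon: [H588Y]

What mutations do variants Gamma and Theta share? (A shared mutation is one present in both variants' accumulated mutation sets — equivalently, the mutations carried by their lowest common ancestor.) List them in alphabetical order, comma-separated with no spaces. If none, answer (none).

Answer: D182V

Derivation:
Accumulating mutations along path to Gamma:
  At Eta: gained [] -> total []
  At Theta: gained ['D182V'] -> total ['D182V']
  At Gamma: gained ['R770Q', 'A80P'] -> total ['A80P', 'D182V', 'R770Q']
Mutations(Gamma) = ['A80P', 'D182V', 'R770Q']
Accumulating mutations along path to Theta:
  At Eta: gained [] -> total []
  At Theta: gained ['D182V'] -> total ['D182V']
Mutations(Theta) = ['D182V']
Intersection: ['A80P', 'D182V', 'R770Q'] ∩ ['D182V'] = ['D182V']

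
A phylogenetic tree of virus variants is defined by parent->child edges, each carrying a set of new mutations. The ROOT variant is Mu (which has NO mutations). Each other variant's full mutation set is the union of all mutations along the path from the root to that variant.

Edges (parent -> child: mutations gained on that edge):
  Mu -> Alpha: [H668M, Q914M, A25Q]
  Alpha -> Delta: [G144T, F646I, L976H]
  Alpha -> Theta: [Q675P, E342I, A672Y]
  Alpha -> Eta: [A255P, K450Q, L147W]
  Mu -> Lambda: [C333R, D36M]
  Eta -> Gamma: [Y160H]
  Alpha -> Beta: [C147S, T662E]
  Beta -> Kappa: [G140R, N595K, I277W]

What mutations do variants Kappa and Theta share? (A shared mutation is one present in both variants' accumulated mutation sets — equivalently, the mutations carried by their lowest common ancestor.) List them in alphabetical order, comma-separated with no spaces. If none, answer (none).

Accumulating mutations along path to Kappa:
  At Mu: gained [] -> total []
  At Alpha: gained ['H668M', 'Q914M', 'A25Q'] -> total ['A25Q', 'H668M', 'Q914M']
  At Beta: gained ['C147S', 'T662E'] -> total ['A25Q', 'C147S', 'H668M', 'Q914M', 'T662E']
  At Kappa: gained ['G140R', 'N595K', 'I277W'] -> total ['A25Q', 'C147S', 'G140R', 'H668M', 'I277W', 'N595K', 'Q914M', 'T662E']
Mutations(Kappa) = ['A25Q', 'C147S', 'G140R', 'H668M', 'I277W', 'N595K', 'Q914M', 'T662E']
Accumulating mutations along path to Theta:
  At Mu: gained [] -> total []
  At Alpha: gained ['H668M', 'Q914M', 'A25Q'] -> total ['A25Q', 'H668M', 'Q914M']
  At Theta: gained ['Q675P', 'E342I', 'A672Y'] -> total ['A25Q', 'A672Y', 'E342I', 'H668M', 'Q675P', 'Q914M']
Mutations(Theta) = ['A25Q', 'A672Y', 'E342I', 'H668M', 'Q675P', 'Q914M']
Intersection: ['A25Q', 'C147S', 'G140R', 'H668M', 'I277W', 'N595K', 'Q914M', 'T662E'] ∩ ['A25Q', 'A672Y', 'E342I', 'H668M', 'Q675P', 'Q914M'] = ['A25Q', 'H668M', 'Q914M']

Answer: A25Q,H668M,Q914M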